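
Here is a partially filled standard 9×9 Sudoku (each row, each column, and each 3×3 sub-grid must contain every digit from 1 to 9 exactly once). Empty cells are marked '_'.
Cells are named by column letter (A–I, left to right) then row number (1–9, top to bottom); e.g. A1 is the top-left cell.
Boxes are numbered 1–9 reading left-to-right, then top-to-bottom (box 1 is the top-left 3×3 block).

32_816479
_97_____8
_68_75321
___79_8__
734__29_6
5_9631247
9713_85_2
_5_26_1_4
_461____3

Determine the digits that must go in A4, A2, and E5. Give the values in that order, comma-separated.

For A4:
  Consider where 6 can go in box 4.
  B4 is out (column B already has a 6).
  C4 is out (column C already has a 6).
  B6 is out (row 6 already has a 6).
  So the only cell in box 4 that can hold 6 is A4.
  So A4 = 6.
For A2:
  Consider where 1 can go in row 2.
  D2 is out (column D already has a 1).
  E2 is out (column E already has a 1).
  F2 is out (column F already has a 1).
  G2 is out (column G already has a 1).
  H2 is out (box 3 already has a 1).
  So the only cell in row 2 that can hold 1 is A2.
  So A2 = 1.
For E5:
  Consider where 8 can go in row 5.
  D5 is out (column D already has a 8).
  H5 is out (box 6 already has a 8).
  So the only cell in row 5 that can hold 8 is E5.
  So E5 = 8.

6,1,8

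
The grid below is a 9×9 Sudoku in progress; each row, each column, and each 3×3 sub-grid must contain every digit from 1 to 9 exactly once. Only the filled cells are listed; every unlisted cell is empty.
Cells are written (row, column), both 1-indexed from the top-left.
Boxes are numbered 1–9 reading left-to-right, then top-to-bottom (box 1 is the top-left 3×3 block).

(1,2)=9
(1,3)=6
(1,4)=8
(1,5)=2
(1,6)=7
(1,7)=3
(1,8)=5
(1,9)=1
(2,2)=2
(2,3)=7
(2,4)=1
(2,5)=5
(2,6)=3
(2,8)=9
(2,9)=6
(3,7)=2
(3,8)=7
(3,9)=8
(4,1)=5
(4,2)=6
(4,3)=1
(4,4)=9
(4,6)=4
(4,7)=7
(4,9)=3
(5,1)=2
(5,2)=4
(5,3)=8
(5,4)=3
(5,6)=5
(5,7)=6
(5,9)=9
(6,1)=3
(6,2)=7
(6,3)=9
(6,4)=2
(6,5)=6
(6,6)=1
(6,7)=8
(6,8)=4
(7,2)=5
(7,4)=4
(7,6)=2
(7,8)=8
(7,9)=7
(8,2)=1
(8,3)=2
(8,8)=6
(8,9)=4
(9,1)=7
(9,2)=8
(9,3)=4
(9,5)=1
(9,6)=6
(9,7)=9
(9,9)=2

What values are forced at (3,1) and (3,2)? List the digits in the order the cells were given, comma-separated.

1,3

For (3,1):
  Consider where 1 can go in row 3.
  (3,2) is out (column 2 already has a 1).
  (3,3) is out (column 3 already has a 1).
  (3,4) is out (column 4 already has a 1).
  (3,5) is out (column 5 already has a 1).
  (3,6) is out (column 6 already has a 1).
  So the only cell in row 3 that can hold 1 is (3,1).
  So (3,1) = 1.
For (3,2):
  Row 3 already contains {2, 7, 8}.
  Column 2 already contains {1, 2, 4, 5, 6, 7, 8, 9}.
  Its 3×3 block (box 1) already contains {2, 6, 7, 9}.
  The only value from 1–9 not eliminated is 3, so (3,2) = 3.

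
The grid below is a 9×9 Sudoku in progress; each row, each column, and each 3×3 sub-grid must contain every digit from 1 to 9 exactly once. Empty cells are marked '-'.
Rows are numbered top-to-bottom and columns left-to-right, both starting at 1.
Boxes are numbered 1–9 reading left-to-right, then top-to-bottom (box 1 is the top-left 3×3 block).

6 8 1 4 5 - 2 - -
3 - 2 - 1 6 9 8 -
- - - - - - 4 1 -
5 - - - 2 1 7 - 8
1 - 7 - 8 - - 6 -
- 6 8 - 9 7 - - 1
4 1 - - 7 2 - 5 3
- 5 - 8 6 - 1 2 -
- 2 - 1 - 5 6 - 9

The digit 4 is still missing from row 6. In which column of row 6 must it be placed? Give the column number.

Consider where 4 can go in row 6.
R6C1 is out (column 1 already has a 4).
R6C4 is out (column 4 already has a 4).
R6C7 is out (column 7 already has a 4).
So the only cell in row 6 that can hold 4 is R6C8.
That is column 8.

8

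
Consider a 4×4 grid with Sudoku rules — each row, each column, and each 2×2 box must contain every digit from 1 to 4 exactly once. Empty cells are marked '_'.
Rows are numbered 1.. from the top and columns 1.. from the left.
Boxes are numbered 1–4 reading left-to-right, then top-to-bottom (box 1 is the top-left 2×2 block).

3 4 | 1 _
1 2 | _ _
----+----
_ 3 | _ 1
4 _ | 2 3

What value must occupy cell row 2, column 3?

3

Cell row 2, column 3 itself could take any of {3, 4} by direct elimination.
Consider where 3 can go in box 2.
row 1, column 4 is out (row 1 already has a 3).
row 2, column 4 is out (column 4 already has a 3).
So the only cell in box 2 that can hold 3 is row 2, column 3.
Therefore row 2, column 3 = 3.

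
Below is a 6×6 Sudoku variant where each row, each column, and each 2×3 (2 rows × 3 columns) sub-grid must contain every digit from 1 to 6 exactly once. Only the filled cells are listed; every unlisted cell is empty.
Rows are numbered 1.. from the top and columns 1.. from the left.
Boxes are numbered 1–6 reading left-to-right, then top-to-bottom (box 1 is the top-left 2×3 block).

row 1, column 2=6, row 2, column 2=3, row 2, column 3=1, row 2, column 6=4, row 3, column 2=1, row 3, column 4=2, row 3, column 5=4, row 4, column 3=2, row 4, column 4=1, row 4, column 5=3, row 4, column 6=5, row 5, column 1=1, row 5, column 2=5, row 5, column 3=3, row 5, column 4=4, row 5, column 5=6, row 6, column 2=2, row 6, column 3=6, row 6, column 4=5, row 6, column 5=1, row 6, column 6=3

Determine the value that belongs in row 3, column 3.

Row 3 already contains {1, 2, 4}.
Column 3 already contains {1, 2, 3, 6}.
Its 2×3 block (box 3) already contains {1, 2}.
The only value from 1–6 not eliminated is 5, so row 3, column 3 = 5.

5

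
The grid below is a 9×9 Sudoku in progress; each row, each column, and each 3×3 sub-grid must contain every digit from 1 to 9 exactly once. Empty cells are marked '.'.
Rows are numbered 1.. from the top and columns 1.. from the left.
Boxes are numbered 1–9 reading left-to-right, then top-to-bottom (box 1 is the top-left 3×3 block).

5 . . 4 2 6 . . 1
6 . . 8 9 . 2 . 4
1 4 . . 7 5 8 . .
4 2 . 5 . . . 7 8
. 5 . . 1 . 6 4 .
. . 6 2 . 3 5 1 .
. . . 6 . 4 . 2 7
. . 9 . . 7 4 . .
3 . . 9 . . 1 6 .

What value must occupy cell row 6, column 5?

4

Cell row 6, column 5 itself could take any of {4, 8} by direct elimination.
Consider where 4 can go in box 5.
row 4, column 5 is out (row 4 already has a 4).
row 4, column 6 is out (row 4 already has a 4).
row 5, column 4 is out (row 5 already has a 4).
row 5, column 6 is out (row 5 already has a 4).
So the only cell in box 5 that can hold 4 is row 6, column 5.
Therefore row 6, column 5 = 4.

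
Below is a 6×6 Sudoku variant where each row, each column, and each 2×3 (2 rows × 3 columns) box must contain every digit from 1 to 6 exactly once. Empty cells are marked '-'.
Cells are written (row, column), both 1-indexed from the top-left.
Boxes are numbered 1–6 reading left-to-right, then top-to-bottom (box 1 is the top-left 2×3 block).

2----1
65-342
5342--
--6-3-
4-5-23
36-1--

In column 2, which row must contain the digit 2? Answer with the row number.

4

Consider where 2 can go in column 2.
(1,2) is out (row 1 already has a 2).
(5,2) is out (row 5 already has a 2).
So the only cell in column 2 that can hold 2 is (4,2).
That is row 4.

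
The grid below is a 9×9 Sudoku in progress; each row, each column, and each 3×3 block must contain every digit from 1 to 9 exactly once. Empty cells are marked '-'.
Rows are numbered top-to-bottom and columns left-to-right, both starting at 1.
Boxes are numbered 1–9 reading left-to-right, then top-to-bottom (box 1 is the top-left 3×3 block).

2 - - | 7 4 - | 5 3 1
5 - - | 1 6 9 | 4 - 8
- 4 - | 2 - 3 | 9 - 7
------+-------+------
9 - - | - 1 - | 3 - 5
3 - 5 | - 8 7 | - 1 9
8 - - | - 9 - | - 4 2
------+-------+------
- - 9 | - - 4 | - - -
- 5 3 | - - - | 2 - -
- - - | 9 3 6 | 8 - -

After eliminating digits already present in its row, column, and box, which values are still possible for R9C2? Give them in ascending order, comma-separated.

1,2,7

Row 9 already contains {3, 6, 8, 9}.
Column 2 already contains {4, 5}.
Its 3×3 block (box 7) already contains {3, 5, 9}.
Removing those from 1–9 leaves {1, 2, 7} as the candidates for R9C2.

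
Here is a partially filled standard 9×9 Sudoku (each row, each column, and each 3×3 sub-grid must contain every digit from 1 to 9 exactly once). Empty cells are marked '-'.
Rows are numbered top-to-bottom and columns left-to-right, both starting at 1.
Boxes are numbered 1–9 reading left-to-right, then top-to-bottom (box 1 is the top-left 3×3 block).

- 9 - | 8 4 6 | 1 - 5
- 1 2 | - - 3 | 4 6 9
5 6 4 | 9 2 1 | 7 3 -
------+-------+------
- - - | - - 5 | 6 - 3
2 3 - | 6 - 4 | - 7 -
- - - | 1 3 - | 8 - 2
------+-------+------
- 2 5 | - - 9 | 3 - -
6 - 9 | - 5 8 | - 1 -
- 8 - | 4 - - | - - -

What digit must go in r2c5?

7

Row 2 already contains {1, 2, 3, 4, 6, 9}.
Column 5 already contains {2, 3, 4, 5}.
Its 3×3 block (box 2) already contains {1, 2, 3, 4, 6, 8, 9}.
The only value from 1–9 not eliminated is 7, so r2c5 = 7.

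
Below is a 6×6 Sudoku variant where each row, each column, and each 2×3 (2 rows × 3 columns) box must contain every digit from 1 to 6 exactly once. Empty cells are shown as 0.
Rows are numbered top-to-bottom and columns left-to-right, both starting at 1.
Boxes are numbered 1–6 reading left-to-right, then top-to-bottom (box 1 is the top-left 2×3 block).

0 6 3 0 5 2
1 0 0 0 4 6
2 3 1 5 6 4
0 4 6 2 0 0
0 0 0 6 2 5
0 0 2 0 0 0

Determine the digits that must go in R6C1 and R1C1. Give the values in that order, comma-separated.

6,4

For R6C1:
  Consider where 6 can go in column 1.
  R1C1 is out (row 1 already has a 6).
  R4C1 is out (row 4 already has a 6).
  R5C1 is out (row 5 already has a 6).
  So the only cell in column 1 that can hold 6 is R6C1.
  So R6C1 = 6.
For R1C1:
  Row 1 already contains {2, 3, 5, 6}.
  Column 1 already contains {1, 2}.
  Its 2×3 block (box 1) already contains {1, 3, 6}.
  The only value from 1–6 not eliminated is 4, so R1C1 = 4.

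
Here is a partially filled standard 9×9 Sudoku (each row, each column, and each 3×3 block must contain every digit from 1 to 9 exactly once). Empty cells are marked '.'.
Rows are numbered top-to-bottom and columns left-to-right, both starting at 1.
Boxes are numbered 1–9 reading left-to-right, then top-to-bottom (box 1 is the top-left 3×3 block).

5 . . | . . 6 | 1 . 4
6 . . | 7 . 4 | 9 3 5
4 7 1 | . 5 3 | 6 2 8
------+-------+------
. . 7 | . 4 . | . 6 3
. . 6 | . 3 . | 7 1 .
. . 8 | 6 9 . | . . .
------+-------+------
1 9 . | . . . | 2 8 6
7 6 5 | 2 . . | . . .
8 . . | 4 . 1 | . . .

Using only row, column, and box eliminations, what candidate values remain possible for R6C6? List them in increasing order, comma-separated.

Row 6 already contains {6, 8, 9}.
Column 6 already contains {1, 3, 4, 6}.
Its 3×3 block (box 5) already contains {3, 4, 6, 9}.
Removing those from 1–9 leaves {2, 5, 7} as the candidates for R6C6.

2,5,7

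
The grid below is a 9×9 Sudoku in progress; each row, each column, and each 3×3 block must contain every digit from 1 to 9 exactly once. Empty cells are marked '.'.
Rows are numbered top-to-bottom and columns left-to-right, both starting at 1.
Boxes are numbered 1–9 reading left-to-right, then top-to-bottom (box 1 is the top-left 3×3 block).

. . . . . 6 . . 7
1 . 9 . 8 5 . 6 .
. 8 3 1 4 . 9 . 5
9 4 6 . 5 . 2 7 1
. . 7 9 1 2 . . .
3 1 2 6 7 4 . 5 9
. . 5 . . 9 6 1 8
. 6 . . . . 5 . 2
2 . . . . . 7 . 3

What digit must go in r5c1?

Cell r5c1 itself could take any of {5, 8} by direct elimination.
Consider where 8 can go in box 4.
r5c2 is out (column 2 already has a 8).
So the only cell in box 4 that can hold 8 is r5c1.
Therefore r5c1 = 8.

8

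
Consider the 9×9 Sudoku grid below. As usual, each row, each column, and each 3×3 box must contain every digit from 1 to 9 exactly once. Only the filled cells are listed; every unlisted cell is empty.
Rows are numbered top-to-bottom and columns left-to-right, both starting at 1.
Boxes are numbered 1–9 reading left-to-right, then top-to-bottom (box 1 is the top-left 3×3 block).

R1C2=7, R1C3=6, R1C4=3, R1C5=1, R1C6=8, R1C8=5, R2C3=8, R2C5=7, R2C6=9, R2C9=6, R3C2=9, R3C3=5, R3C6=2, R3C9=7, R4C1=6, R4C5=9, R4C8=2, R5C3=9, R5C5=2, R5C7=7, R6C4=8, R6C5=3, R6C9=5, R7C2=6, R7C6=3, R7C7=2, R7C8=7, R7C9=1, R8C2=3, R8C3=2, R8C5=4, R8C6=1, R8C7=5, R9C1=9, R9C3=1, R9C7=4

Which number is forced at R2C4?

5

Cell R2C4 itself could take any of {4, 5} by direct elimination.
Consider where 5 can go in box 2.
R3C4 is out (row 3 already has a 5).
R3C5 is out (row 3 already has a 5).
So the only cell in box 2 that can hold 5 is R2C4.
Therefore R2C4 = 5.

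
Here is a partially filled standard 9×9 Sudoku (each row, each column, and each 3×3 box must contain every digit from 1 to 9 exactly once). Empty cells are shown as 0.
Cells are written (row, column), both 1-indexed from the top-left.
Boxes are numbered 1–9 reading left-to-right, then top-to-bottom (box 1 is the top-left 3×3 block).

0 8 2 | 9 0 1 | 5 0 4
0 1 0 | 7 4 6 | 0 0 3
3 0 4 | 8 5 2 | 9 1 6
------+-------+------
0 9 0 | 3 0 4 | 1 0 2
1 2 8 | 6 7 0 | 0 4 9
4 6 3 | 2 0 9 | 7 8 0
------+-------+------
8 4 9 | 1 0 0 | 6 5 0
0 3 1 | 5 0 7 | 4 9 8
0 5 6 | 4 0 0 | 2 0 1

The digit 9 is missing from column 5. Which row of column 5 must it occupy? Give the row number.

Consider where 9 can go in column 5.
(1,5) is out (row 1 already has a 9).
(4,5) is out (row 4 already has a 9).
(6,5) is out (row 6 already has a 9).
(7,5) is out (row 7 already has a 9).
(8,5) is out (row 8 already has a 9).
So the only cell in column 5 that can hold 9 is (9,5).
That is row 9.

9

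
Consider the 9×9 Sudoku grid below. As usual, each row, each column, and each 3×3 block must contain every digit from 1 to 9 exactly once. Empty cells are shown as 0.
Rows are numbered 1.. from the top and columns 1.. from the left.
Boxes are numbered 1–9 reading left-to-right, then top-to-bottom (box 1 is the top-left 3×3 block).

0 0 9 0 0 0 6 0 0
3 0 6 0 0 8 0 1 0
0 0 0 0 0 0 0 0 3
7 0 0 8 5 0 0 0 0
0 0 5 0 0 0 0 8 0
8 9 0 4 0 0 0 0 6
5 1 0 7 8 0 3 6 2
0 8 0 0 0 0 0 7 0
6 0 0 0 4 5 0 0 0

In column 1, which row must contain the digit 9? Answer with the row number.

8

Consider where 9 can go in column 1.
row 1, column 1 is out (row 1 already has a 9).
row 3, column 1 is out (box 1 already has a 9).
row 5, column 1 is out (box 4 already has a 9).
So the only cell in column 1 that can hold 9 is row 8, column 1.
That is row 8.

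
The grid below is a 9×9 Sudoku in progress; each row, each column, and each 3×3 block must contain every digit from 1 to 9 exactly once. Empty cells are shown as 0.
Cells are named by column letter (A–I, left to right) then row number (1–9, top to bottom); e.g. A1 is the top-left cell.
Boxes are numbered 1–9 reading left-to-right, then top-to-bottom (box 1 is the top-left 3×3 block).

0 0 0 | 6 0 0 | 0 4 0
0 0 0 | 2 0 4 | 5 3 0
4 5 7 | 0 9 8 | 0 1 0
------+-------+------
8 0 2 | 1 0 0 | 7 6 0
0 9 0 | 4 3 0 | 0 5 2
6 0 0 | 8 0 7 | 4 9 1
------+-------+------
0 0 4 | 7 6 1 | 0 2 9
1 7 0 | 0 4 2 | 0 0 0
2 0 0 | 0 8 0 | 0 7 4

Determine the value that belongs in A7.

5

Cell A7 itself could take any of {3, 5} by direct elimination.
Consider where 5 can go in column A.
A1 is out (box 1 already has a 5).
A2 is out (row 2 already has a 5).
A5 is out (row 5 already has a 5).
So the only cell in column A that can hold 5 is A7.
Therefore A7 = 5.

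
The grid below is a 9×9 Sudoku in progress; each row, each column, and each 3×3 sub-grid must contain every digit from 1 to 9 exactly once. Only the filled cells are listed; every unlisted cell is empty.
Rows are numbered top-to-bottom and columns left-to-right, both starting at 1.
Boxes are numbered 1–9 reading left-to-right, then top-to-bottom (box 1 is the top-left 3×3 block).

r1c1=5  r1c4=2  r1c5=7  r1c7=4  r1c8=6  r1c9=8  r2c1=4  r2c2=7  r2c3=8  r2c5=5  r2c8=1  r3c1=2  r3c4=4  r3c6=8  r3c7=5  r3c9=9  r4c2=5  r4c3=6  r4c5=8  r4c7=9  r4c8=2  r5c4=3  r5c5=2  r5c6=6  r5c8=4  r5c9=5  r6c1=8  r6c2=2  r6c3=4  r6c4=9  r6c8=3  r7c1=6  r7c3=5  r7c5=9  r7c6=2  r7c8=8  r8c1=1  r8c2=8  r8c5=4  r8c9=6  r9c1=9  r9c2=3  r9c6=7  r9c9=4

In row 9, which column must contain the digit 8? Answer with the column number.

4

Consider where 8 can go in row 9.
r9c3 is out (column 3 already has a 8).
r9c5 is out (column 5 already has a 8).
r9c7 is out (box 9 already has a 8).
r9c8 is out (column 8 already has a 8).
So the only cell in row 9 that can hold 8 is r9c4.
That is column 4.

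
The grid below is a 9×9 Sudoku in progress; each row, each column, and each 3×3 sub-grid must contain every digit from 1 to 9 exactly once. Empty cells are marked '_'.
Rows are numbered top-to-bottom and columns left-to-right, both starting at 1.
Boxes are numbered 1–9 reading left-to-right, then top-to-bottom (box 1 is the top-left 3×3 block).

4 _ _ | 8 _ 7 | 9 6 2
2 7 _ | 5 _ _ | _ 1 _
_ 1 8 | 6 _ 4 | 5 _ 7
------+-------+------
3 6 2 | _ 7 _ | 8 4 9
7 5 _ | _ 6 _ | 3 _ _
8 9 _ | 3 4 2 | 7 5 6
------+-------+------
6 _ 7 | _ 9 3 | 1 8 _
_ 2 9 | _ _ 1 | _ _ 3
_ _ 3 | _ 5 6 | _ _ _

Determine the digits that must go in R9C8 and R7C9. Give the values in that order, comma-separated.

9,5

For R9C8:
  Consider where 9 can go in box 9.
  R7C9 is out (row 7 already has a 9).
  R8C7 is out (row 8 already has a 9).
  R8C8 is out (row 8 already has a 9).
  R9C7 is out (column 7 already has a 9).
  R9C9 is out (column 9 already has a 9).
  So the only cell in box 9 that can hold 9 is R9C8.
  So R9C8 = 9.
For R7C9:
  Consider where 5 can go in column 9.
  R2C9 is out (row 2 already has a 5).
  R5C9 is out (row 5 already has a 5).
  R9C9 is out (row 9 already has a 5).
  So the only cell in column 9 that can hold 5 is R7C9.
  So R7C9 = 5.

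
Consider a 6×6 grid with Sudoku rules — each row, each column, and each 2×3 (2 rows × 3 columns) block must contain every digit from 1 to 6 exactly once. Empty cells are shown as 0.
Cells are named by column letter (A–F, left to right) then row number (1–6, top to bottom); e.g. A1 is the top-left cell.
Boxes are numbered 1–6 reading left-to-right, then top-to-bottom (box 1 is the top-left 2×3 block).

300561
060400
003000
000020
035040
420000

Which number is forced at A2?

Cell A2 itself could take any of {1, 2, 5} by direct elimination.
Consider where 5 can go in row 2.
C2 is out (column C already has a 5).
E2 is out (box 2 already has a 5).
F2 is out (box 2 already has a 5).
So the only cell in row 2 that can hold 5 is A2.
Therefore A2 = 5.

5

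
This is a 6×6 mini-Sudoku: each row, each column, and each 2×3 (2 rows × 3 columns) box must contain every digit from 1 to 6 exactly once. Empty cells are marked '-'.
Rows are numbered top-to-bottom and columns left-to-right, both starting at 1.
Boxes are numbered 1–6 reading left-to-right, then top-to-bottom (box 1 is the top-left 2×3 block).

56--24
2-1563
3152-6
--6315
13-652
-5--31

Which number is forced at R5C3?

Row 5 already contains {1, 2, 3, 5, 6}.
Column 3 already contains {1, 5, 6}.
Its 2×3 block (box 5) already contains {1, 3, 5}.
The only value from 1–6 not eliminated is 4, so R5C3 = 4.

4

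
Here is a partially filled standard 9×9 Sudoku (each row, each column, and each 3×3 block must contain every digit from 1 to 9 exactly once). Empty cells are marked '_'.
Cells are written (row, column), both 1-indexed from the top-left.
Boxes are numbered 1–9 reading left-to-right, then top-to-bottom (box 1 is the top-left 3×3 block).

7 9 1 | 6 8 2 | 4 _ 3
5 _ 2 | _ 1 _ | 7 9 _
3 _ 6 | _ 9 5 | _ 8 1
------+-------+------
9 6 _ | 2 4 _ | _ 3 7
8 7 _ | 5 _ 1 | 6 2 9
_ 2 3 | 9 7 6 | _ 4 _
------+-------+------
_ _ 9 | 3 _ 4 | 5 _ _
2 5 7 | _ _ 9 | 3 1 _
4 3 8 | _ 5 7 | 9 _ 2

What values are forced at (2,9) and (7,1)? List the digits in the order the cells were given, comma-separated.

For (2,9):
  Row 2 already contains {1, 2, 5, 7, 9}.
  Column 9 already contains {1, 2, 3, 7, 9}.
  Its 3×3 block (box 3) already contains {1, 3, 4, 7, 8, 9}.
  The only value from 1–9 not eliminated is 6, so (2,9) = 6.
For (7,1):
  Consider where 6 can go in box 7.
  (7,2) is out (column 2 already has a 6).
  So the only cell in box 7 that can hold 6 is (7,1).
  So (7,1) = 6.

6,6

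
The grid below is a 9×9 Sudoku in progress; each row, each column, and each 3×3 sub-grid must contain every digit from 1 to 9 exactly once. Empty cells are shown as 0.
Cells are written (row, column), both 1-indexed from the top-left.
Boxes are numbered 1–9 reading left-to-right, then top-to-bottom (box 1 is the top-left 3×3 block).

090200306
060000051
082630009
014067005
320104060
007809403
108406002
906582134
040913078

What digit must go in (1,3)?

Cell (1,3) itself could take any of {1, 5} by direct elimination.
Consider where 1 can go in column 3.
(2,3) is out (row 2 already has a 1).
(5,3) is out (row 5 already has a 1).
(9,3) is out (row 9 already has a 1).
So the only cell in column 3 that can hold 1 is (1,3).
Therefore (1,3) = 1.

1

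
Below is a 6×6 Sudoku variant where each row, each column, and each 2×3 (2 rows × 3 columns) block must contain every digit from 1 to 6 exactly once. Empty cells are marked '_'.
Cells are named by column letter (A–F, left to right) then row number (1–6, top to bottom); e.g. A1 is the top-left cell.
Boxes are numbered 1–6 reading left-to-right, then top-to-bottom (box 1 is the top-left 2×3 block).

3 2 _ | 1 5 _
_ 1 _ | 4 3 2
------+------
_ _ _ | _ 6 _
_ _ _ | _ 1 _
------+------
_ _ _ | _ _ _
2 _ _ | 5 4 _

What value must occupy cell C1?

4

Cell C1 itself could take any of {4, 6} by direct elimination.
Consider where 4 can go in row 1.
F1 is out (box 2 already has a 4).
So the only cell in row 1 that can hold 4 is C1.
Therefore C1 = 4.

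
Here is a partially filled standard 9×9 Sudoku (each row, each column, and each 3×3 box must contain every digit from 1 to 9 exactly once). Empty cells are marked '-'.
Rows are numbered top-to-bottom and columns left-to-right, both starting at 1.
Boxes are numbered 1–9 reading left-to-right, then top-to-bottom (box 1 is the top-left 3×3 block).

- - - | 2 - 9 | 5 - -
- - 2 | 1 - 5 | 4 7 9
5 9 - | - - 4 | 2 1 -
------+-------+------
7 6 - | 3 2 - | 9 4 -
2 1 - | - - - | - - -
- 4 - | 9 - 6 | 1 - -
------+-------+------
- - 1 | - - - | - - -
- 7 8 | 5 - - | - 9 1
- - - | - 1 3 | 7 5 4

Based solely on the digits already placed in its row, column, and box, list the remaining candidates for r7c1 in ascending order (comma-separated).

Row 7 already contains {1}.
Column 1 already contains {2, 5, 7}.
Its 3×3 block (box 7) already contains {1, 7, 8}.
Removing those from 1–9 leaves {3, 4, 6, 9} as the candidates for r7c1.

3,4,6,9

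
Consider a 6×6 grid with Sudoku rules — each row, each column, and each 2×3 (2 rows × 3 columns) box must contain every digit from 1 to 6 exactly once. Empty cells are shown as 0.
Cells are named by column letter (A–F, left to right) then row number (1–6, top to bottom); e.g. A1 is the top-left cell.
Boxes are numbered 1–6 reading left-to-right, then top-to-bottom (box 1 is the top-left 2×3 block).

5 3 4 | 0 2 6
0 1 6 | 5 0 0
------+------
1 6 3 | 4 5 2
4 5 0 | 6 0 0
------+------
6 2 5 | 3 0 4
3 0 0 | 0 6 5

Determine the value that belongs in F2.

Row 2 already contains {1, 5, 6}.
Column F already contains {2, 4, 5, 6}.
Its 2×3 block (box 2) already contains {2, 5, 6}.
The only value from 1–6 not eliminated is 3, so F2 = 3.

3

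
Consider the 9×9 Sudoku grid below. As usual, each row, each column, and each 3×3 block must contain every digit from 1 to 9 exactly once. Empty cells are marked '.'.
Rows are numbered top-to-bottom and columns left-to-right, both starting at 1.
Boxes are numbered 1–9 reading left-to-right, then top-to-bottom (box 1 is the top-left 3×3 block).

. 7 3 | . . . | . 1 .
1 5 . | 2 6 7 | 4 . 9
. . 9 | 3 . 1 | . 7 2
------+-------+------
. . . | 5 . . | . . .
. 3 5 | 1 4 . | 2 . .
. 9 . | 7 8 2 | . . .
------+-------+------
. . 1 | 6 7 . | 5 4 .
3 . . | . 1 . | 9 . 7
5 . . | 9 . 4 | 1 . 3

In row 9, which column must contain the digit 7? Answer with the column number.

3

Consider where 7 can go in row 9.
r9c2 is out (column 2 already has a 7).
r9c5 is out (column 5 already has a 7).
r9c8 is out (column 8 already has a 7).
So the only cell in row 9 that can hold 7 is r9c3.
That is column 3.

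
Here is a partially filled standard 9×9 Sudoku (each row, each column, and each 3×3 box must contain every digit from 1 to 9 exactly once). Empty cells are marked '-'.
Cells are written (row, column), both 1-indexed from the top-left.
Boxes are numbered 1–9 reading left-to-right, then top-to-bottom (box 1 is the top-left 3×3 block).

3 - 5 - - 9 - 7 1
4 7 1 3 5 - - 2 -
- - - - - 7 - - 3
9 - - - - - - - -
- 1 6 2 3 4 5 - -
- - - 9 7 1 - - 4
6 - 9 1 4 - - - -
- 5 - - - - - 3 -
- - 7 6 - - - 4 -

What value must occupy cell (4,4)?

Cell (4,4) itself could take any of {5, 8} by direct elimination.
Consider where 5 can go in column 4.
(1,4) is out (row 1 already has a 5).
(3,4) is out (box 2 already has a 5).
(8,4) is out (row 8 already has a 5).
So the only cell in column 4 that can hold 5 is (4,4).
Therefore (4,4) = 5.

5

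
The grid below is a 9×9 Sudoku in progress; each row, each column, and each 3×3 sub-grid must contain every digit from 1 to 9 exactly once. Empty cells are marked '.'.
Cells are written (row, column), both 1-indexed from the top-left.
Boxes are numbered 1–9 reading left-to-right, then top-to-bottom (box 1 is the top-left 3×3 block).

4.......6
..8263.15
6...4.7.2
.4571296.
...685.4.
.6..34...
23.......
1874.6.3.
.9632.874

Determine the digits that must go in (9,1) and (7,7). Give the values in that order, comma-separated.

5,6

For (9,1):
  Row 9 already contains {2, 3, 4, 6, 7, 8, 9}.
  Column 1 already contains {1, 2, 4, 6}.
  Its 3×3 block (box 7) already contains {1, 2, 3, 6, 7, 8, 9}.
  The only value from 1–9 not eliminated is 5, so (9,1) = 5.
For (7,7):
  Consider where 6 can go in box 9.
  (7,8) is out (column 8 already has a 6).
  (7,9) is out (column 9 already has a 6).
  (8,7) is out (row 8 already has a 6).
  (8,9) is out (row 8 already has a 6).
  So the only cell in box 9 that can hold 6 is (7,7).
  So (7,7) = 6.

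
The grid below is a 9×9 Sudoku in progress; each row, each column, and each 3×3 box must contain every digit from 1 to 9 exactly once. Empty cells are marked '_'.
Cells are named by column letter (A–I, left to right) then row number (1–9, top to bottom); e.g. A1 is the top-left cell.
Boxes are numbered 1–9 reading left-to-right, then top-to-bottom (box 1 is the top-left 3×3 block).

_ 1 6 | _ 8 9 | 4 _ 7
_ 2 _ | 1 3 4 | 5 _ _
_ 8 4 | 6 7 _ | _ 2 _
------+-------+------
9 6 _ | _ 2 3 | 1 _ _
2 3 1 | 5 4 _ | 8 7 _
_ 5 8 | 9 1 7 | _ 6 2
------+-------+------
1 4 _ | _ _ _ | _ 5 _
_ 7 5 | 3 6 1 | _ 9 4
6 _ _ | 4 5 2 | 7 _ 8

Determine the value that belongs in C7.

Cell C7 itself could take any of {2, 3, 9} by direct elimination.
Consider where 2 can go in box 7.
A8 is out (column A already has a 2).
B9 is out (row 9 already has a 2).
C9 is out (row 9 already has a 2).
So the only cell in box 7 that can hold 2 is C7.
Therefore C7 = 2.

2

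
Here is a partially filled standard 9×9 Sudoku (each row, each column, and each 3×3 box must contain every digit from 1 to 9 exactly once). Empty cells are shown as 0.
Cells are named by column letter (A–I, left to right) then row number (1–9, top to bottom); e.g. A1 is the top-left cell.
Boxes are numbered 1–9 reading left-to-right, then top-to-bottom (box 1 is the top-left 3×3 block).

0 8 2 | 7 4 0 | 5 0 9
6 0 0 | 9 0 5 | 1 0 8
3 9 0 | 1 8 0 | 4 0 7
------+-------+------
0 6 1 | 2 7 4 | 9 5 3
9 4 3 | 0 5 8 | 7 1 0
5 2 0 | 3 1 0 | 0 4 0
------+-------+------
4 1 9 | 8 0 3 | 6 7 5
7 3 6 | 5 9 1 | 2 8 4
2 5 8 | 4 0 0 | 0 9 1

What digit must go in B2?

7

Row 2 already contains {1, 5, 6, 8, 9}.
Column B already contains {1, 2, 3, 4, 5, 6, 8, 9}.
Its 3×3 block (box 1) already contains {2, 3, 6, 8, 9}.
The only value from 1–9 not eliminated is 7, so B2 = 7.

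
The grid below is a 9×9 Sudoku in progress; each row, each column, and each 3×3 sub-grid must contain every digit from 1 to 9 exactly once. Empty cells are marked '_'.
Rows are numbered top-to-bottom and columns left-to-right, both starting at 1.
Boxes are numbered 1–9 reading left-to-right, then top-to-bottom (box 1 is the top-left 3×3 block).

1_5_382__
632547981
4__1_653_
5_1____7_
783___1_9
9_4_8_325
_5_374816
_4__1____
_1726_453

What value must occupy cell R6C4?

7

Cell R6C4 itself could take any of {6, 7} by direct elimination.
Consider where 7 can go in column 4.
R1C4 is out (box 2 already has a 7).
R4C4 is out (row 4 already has a 7).
R5C4 is out (row 5 already has a 7).
R8C4 is out (box 8 already has a 7).
So the only cell in column 4 that can hold 7 is R6C4.
Therefore R6C4 = 7.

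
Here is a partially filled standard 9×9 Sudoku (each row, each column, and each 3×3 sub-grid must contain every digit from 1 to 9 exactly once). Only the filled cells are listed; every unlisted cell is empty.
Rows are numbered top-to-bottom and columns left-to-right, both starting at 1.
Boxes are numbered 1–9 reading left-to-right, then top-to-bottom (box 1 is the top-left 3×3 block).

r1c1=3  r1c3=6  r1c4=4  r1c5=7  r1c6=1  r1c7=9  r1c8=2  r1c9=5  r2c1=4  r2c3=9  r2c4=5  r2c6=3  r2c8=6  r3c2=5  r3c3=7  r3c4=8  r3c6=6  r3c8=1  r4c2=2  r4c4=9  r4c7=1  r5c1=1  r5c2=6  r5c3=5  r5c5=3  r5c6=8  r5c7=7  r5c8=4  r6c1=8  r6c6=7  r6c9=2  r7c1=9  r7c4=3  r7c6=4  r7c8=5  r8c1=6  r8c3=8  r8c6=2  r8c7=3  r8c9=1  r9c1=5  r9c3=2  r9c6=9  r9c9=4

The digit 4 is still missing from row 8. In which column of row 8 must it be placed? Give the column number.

2

Consider where 4 can go in row 8.
r8c4 is out (column 4 already has a 4).
r8c5 is out (box 8 already has a 4).
r8c8 is out (column 8 already has a 4).
So the only cell in row 8 that can hold 4 is r8c2.
That is column 2.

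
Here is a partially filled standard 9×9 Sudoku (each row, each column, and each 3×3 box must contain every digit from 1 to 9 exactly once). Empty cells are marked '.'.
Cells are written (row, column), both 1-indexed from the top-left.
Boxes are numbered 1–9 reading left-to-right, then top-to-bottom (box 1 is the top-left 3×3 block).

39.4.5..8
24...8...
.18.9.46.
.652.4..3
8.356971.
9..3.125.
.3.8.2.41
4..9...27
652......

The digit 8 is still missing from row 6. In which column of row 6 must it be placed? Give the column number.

5

Consider where 8 can go in row 6.
(6,2) is out (box 4 already has a 8).
(6,3) is out (column 3 already has a 8).
(6,9) is out (column 9 already has a 8).
So the only cell in row 6 that can hold 8 is (6,5).
That is column 5.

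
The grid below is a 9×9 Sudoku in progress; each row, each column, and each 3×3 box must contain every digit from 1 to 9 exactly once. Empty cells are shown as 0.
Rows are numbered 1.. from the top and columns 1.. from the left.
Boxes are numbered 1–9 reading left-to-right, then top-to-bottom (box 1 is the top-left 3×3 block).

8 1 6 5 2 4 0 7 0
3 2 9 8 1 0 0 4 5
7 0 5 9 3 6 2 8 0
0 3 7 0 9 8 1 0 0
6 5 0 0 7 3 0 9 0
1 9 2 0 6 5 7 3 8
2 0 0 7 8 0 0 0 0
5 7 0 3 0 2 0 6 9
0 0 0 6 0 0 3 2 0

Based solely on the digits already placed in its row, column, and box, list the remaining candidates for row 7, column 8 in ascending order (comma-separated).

Row 7 already contains {2, 7, 8}.
Column 8 already contains {2, 3, 4, 6, 7, 8, 9}.
Its 3×3 block (box 9) already contains {2, 3, 6, 9}.
Removing those from 1–9 leaves {1, 5} as the candidates for row 7, column 8.

1,5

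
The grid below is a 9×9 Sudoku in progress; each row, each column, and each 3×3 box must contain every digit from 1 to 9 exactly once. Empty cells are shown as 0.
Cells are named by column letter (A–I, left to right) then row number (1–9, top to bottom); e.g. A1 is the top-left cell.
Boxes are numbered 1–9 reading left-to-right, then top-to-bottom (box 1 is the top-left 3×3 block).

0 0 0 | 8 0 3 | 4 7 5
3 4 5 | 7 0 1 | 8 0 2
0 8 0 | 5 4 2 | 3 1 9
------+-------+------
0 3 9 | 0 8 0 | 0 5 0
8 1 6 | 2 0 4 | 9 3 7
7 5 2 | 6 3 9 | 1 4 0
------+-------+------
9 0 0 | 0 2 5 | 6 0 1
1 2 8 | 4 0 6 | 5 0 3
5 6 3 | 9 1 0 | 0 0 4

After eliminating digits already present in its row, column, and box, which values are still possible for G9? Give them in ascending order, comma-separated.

Row 9 already contains {1, 3, 4, 5, 6, 9}.
Column G already contains {1, 3, 4, 5, 6, 8, 9}.
Its 3×3 block (box 9) already contains {1, 3, 4, 5, 6}.
Removing those from 1–9 leaves {2, 7} as the candidates for G9.

2,7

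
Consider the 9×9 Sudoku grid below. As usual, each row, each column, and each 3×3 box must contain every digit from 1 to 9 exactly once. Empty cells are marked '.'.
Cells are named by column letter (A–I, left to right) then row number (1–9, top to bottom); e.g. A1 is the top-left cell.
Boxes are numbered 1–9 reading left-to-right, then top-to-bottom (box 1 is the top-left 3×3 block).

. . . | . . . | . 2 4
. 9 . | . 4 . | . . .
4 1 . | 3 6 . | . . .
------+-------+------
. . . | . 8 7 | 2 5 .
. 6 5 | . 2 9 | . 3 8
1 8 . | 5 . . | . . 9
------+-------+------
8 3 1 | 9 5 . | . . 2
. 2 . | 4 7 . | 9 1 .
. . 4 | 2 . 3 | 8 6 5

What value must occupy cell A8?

Cell A8 itself could take any of {5, 6} by direct elimination.
Consider where 5 can go in row 8.
C8 is out (column C already has a 5).
F8 is out (box 8 already has a 5).
I8 is out (column I already has a 5).
So the only cell in row 8 that can hold 5 is A8.
Therefore A8 = 5.

5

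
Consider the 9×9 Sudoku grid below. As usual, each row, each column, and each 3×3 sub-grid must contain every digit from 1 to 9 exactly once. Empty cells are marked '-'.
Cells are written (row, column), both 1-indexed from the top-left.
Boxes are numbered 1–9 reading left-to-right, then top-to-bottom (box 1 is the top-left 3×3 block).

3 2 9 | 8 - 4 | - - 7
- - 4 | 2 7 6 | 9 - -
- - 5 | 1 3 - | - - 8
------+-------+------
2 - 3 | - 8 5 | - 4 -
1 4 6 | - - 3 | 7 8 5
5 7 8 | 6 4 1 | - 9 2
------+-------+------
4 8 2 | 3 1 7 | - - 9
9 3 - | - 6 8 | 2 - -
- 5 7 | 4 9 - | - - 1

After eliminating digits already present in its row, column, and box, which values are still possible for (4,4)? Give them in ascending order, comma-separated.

Row 4 already contains {2, 3, 4, 5, 8}.
Column 4 already contains {1, 2, 3, 4, 6, 8}.
Its 3×3 block (box 5) already contains {1, 3, 4, 5, 6, 8}.
Removing those from 1–9 leaves {7, 9} as the candidates for (4,4).

7,9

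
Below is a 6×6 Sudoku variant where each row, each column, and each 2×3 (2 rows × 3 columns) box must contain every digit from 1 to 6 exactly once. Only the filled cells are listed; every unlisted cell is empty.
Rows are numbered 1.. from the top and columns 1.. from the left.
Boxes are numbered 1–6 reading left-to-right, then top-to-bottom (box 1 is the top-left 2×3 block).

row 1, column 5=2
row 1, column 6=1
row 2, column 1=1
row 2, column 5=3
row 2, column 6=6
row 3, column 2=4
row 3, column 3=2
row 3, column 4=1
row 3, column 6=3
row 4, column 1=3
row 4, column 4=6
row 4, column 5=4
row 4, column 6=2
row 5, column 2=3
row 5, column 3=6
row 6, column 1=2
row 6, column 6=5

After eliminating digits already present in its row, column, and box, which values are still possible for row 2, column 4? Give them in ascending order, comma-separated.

Row 2 already contains {1, 3, 6}.
Column 4 already contains {1, 6}.
Its 2×3 block (box 2) already contains {1, 2, 3, 6}.
Removing those from 1–6 leaves {4, 5} as the candidates for row 2, column 4.

4,5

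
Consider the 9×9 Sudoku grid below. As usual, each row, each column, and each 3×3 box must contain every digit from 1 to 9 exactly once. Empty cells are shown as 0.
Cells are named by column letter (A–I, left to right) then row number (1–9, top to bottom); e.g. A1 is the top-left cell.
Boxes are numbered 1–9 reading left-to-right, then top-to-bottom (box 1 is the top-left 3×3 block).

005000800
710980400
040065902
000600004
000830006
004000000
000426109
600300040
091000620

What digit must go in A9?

4

Cell A9 itself could take any of {3, 4, 5, 8} by direct elimination.
Consider where 4 can go in row 9.
D9 is out (column D already has a 4).
E9 is out (box 8 already has a 4).
F9 is out (box 8 already has a 4).
I9 is out (column I already has a 4).
So the only cell in row 9 that can hold 4 is A9.
Therefore A9 = 4.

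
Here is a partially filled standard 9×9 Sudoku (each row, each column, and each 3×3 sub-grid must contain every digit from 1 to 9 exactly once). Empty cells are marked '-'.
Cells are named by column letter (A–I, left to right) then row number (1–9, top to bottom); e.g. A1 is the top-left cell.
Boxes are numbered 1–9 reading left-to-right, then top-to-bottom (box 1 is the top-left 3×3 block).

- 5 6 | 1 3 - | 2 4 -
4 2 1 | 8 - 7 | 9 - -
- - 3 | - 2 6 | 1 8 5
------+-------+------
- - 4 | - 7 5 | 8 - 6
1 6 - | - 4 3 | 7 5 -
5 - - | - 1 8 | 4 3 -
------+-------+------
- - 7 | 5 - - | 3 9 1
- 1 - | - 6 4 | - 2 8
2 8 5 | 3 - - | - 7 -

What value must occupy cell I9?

Row 9 already contains {2, 3, 5, 7, 8}.
Column I already contains {1, 5, 6, 8}.
Its 3×3 block (box 9) already contains {1, 2, 3, 7, 8, 9}.
The only value from 1–9 not eliminated is 4, so I9 = 4.

4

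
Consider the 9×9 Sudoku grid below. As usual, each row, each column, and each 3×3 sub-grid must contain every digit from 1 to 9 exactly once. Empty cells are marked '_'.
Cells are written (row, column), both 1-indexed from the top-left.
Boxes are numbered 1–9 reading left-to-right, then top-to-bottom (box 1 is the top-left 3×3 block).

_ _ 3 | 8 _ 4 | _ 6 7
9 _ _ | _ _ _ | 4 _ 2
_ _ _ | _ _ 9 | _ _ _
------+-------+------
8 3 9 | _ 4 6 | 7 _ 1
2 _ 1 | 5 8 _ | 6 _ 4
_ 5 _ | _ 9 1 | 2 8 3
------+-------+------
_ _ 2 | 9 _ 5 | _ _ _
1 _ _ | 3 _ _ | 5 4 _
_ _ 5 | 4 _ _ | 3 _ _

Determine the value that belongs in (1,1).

Row 1 already contains {3, 4, 6, 7, 8}.
Column 1 already contains {1, 2, 8, 9}.
Its 3×3 block (box 1) already contains {3, 9}.
The only value from 1–9 not eliminated is 5, so (1,1) = 5.

5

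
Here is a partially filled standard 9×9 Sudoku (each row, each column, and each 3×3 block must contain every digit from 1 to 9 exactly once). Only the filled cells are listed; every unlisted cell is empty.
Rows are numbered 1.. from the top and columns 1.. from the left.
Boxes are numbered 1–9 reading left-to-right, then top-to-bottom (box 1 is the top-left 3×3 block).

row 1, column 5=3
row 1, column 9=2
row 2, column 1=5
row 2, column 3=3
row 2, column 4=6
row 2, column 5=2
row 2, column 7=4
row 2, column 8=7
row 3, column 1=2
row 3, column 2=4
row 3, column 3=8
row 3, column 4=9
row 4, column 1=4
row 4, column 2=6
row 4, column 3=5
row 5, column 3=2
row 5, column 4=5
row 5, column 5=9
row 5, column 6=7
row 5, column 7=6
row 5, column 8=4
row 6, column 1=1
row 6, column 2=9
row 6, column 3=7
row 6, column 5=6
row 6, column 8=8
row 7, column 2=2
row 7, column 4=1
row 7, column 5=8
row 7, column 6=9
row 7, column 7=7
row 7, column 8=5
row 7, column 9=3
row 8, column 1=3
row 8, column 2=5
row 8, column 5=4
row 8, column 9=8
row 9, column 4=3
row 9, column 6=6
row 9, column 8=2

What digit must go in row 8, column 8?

Cell row 8, column 8 itself could take any of {1, 6, 9} by direct elimination.
Consider where 6 can go in box 9.
row 8, column 7 is out (column 7 already has a 6).
row 9, column 7 is out (row 9 already has a 6).
row 9, column 9 is out (row 9 already has a 6).
So the only cell in box 9 that can hold 6 is row 8, column 8.
Therefore row 8, column 8 = 6.

6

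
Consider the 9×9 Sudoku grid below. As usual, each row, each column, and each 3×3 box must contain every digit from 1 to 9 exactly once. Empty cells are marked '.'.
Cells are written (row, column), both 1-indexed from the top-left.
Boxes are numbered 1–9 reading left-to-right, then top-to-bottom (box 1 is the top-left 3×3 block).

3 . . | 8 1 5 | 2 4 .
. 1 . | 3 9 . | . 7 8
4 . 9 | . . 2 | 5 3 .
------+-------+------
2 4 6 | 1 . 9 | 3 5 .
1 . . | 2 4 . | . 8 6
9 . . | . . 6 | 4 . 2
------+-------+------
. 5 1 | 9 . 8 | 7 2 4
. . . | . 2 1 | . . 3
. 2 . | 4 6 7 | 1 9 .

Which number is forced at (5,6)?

3

Row 5 already contains {1, 2, 4, 6, 8}.
Column 6 already contains {1, 2, 5, 6, 7, 8, 9}.
Its 3×3 block (box 5) already contains {1, 2, 4, 6, 9}.
The only value from 1–9 not eliminated is 3, so (5,6) = 3.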